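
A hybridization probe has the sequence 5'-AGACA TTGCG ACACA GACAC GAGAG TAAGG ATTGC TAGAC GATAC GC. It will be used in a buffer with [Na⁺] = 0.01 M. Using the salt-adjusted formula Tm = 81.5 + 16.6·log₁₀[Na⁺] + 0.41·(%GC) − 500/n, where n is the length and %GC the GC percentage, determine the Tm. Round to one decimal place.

Length n = 47. A=17, C=10, G=13, T=7
G+C = 23, so %GC = 23/47 × 100 = 48.936%
Salt term: 16.6 × (-2) = -33.2
GC term: 0.41 × 48.936 = 20.064; length term: −500/47 = −10.638
Tm = 81.5 + (-33.2) + 20.064 − 10.638 = 57.726 → 57.7°C

57.7°C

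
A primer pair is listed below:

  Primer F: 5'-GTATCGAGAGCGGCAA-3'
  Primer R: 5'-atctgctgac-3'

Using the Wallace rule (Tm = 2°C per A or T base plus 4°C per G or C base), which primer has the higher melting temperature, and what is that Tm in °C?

Primer F: A+T=7, G+C=9 → Tm = 2(7)+4(9) = 50°C
Primer R: A+T=5, G+C=5 → Tm = 2(5)+4(5) = 30°C
50°C vs 30°C → primer F is higher.

Primer F, 50°C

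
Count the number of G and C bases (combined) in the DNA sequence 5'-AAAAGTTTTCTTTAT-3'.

2

Scanning the sequence gives A=5, T=8, C=1, G=1.
G+C = 1 + 1 = 2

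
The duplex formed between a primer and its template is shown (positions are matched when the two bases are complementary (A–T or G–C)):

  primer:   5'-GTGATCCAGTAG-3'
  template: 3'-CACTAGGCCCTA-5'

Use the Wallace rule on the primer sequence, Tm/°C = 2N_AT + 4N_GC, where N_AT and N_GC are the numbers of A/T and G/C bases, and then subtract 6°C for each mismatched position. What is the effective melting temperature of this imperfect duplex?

18°C

Primer base counts: A=3, T=3, G=4, C=2 → A+T=6, G+C=6
Perfect-match Tm = 2(6) + 4(6) = 12 + 24 = 36°C
Mismatches (positions where the bases are not complementary): 3 (at positions 8, 10, 12)
Effective Tm = 36 − 3×6 = 36 − 18 = 18°C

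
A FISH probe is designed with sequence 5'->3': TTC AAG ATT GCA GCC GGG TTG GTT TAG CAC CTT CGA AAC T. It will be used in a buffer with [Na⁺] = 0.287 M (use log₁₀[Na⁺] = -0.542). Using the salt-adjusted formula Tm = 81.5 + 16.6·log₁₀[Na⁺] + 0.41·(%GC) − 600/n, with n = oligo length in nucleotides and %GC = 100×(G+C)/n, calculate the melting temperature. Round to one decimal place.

77.0°C

Length n = 40. Base counts: C=9, T=12, G=10, A=9
G+C = 19, so %GC = 19/40 × 100 = 47.5%
Salt term: 16.6 × (-0.542) = -8.997
GC term: 0.41 × 47.5 = 19.475; length term: −600/40 = −15
Tm = 81.5 + (-8.997) + 19.475 − 15 = 76.978 → 77.0°C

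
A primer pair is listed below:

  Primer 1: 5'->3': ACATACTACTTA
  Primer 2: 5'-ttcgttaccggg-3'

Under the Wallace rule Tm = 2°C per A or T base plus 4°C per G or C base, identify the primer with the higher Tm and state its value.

Primer 1: A+T=9, G+C=3 → Tm = 2(9)+4(3) = 30°C
Primer 2: A+T=5, G+C=7 → Tm = 2(5)+4(7) = 38°C
30°C vs 38°C → primer 2 is higher.

Primer 2, 38°C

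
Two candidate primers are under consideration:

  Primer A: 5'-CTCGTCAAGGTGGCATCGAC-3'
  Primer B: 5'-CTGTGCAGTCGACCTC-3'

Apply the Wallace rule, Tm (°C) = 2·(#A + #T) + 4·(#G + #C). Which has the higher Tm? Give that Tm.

Primer A: A+T=8, G+C=12 → Tm = 2(8)+4(12) = 64°C
Primer B: A+T=6, G+C=10 → Tm = 2(6)+4(10) = 52°C
64°C vs 52°C → primer A is higher.

Primer A, 64°C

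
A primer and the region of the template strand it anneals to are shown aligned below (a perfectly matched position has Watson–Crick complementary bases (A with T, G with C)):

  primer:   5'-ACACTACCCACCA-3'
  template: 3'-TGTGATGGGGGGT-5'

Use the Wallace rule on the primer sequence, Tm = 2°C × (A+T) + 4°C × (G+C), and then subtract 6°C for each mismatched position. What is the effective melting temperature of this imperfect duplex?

Primer base counts: A=5, T=1, G=0, C=7 → A+T=6, G+C=7
Perfect-match Tm = 2(6) + 4(7) = 12 + 28 = 40°C
Mismatches (positions where the bases are not complementary): 1 (at position 10)
Effective Tm = 40 − 1×6 = 40 − 6 = 34°C

34°C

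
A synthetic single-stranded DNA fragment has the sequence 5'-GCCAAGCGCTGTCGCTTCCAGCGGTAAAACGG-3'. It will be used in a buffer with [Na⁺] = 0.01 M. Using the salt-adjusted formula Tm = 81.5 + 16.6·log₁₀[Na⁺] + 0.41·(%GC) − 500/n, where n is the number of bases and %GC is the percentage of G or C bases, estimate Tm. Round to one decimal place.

58.3°C

Length n = 32. Scanning the sequence gives T=5, G=10, A=7, C=10.
G+C = 20, so %GC = 20/32 × 100 = 62.5%
Salt term: 16.6 × (-2) = -33.2
GC term: 0.41 × 62.5 = 25.625; length term: −500/32 = −15.625
Tm = 81.5 + (-33.2) + 25.625 − 15.625 = 58.3 → 58.3°C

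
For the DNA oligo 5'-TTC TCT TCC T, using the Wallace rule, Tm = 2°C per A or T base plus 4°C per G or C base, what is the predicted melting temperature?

Scanning the sequence gives T=6, G=0, A=0, C=4.
AT pairs contribute 6, GC pairs contribute 4.
Tm = 2(6) + 4(4) = 12 + 16 = 28°C

28°C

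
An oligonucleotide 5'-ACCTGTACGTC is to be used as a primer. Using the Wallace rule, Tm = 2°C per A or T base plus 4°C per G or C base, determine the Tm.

34°C

Base counts: C=4, A=2, G=2, T=3
A+T = 5, G+C = 6
Tm = 4·6 + 2·5 = 24 + 10 = 34°C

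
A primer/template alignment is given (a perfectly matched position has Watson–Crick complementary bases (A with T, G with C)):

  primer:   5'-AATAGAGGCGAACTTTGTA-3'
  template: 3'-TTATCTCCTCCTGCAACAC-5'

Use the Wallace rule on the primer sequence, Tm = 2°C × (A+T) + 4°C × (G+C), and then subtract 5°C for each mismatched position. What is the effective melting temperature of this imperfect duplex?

Primer base counts: A=7, T=5, G=5, C=2 → A+T=12, G+C=7
Perfect-match Tm = 2(12) + 4(7) = 24 + 28 = 52°C
Mismatches (positions where the bases are not complementary): 4 (at positions 9, 11, 14, 19)
Effective Tm = 52 − 4×5 = 52 − 20 = 32°C

32°C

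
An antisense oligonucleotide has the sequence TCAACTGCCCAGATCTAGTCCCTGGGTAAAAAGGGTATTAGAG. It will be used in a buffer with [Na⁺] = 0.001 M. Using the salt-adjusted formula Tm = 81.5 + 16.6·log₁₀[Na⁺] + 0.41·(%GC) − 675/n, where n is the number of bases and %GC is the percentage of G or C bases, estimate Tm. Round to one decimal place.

35.1°C

Length n = 43. Counting bases: A=13, C=9, G=11, T=10
G+C = 20, so %GC = 20/43 × 100 = 46.512%
Salt term: 16.6 × (-3) = -49.8
GC term: 0.41 × 46.512 = 19.07; length term: −675/43 = −15.698
Tm = 81.5 + (-49.8) + 19.07 − 15.698 = 35.072 → 35.1°C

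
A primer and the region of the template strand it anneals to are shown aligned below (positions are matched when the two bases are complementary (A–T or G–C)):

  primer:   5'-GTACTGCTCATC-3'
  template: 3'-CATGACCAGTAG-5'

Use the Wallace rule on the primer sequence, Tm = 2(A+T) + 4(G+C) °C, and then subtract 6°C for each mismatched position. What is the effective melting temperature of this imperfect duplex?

30°C

Primer base counts: A=2, T=4, G=2, C=4 → A+T=6, G+C=6
Perfect-match Tm = 2(6) + 4(6) = 12 + 24 = 36°C
Mismatches (positions where the bases are not complementary): 1 (at position 7)
Effective Tm = 36 − 1×6 = 36 − 6 = 30°C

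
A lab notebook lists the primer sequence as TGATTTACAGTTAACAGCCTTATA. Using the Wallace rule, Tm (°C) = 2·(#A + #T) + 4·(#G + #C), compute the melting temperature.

Scanning the sequence gives A=8, T=9, C=4, G=3.
A+T = 17, G+C = 7
Tm = 2×17 + 4×7 = 62°C

62°C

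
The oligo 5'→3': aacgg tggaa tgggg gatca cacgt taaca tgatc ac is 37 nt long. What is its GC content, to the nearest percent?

Counting bases: A=12, C=7, T=7, G=11
G+C = 11 + 7 = 18 out of 37 bases
%GC = 18/37 × 100 = 48.65% ≈ 49%

49%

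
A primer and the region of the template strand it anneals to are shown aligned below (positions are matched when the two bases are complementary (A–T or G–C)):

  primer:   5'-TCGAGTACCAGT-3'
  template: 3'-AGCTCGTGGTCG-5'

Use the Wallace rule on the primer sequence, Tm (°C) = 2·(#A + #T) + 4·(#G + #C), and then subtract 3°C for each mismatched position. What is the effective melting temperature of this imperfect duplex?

30°C

Primer base counts: A=3, T=3, G=3, C=3 → A+T=6, G+C=6
Perfect-match Tm = 2(6) + 4(6) = 12 + 24 = 36°C
Mismatches (positions where the bases are not complementary): 2 (at positions 6, 12)
Effective Tm = 36 − 2×3 = 36 − 6 = 30°C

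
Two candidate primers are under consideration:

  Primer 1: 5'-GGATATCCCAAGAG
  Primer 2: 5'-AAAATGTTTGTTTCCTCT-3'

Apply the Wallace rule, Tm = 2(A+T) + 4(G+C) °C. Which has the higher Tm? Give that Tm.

Primer 1: A+T=7, G+C=7 → Tm = 2(7)+4(7) = 42°C
Primer 2: A+T=13, G+C=5 → Tm = 2(13)+4(5) = 46°C
42°C vs 46°C → primer 2 is higher.

Primer 2, 46°C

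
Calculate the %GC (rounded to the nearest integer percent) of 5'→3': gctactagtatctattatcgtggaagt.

Counting bases: T=10, C=4, G=6, A=7
G+C = 6 + 4 = 10 out of 27 bases
%GC = 10/27 × 100 = 37.04% ≈ 37%

37%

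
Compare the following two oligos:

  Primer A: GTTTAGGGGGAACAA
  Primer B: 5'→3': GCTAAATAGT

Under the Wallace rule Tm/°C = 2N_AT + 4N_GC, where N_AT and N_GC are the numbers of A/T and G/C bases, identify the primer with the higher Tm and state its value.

Primer A: A+T=8, G+C=7 → Tm = 2(8)+4(7) = 44°C
Primer B: A+T=7, G+C=3 → Tm = 2(7)+4(3) = 26°C
44°C vs 26°C → primer A is higher.

Primer A, 44°C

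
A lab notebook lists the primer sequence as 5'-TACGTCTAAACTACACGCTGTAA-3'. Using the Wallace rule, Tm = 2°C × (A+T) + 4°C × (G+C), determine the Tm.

Counting bases: T=6, A=8, G=3, C=6
AT pairs contribute 14, GC pairs contribute 9.
Tm = 2×14 + 4×9 = 64°C

64°C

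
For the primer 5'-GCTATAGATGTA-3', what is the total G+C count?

Base counts: C=1, G=3, T=4, A=4
G+C = 3 + 1 = 4

4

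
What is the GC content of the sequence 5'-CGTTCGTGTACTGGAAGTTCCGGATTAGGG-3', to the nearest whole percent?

Base counts: G=11, T=9, A=5, C=5
G+C = 11 + 5 = 16 out of 30 bases
%GC = 16/30 × 100 = 53.33% ≈ 53%

53%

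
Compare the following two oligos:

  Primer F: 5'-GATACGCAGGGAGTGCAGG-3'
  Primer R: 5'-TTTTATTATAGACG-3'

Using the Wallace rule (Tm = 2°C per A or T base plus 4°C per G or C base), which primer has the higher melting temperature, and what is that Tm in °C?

Primer F, 62°C

Primer F: A+T=7, G+C=12 → Tm = 2(7)+4(12) = 62°C
Primer R: A+T=11, G+C=3 → Tm = 2(11)+4(3) = 34°C
62°C vs 34°C → primer F is higher.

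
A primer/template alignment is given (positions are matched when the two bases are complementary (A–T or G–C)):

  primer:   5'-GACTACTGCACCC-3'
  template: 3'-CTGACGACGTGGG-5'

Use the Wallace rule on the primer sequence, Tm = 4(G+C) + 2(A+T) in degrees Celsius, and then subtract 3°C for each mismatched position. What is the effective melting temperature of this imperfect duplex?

Primer base counts: A=3, T=2, G=2, C=6 → A+T=5, G+C=8
Perfect-match Tm = 2(5) + 4(8) = 10 + 32 = 42°C
Mismatches (positions where the bases are not complementary): 1 (at position 5)
Effective Tm = 42 − 1×3 = 42 − 3 = 39°C

39°C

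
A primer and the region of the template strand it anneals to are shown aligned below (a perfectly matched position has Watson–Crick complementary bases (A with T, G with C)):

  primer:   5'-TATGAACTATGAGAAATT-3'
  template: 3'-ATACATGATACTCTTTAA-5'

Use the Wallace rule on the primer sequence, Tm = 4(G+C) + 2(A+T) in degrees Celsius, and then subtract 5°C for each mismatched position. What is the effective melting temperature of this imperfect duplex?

39°C

Primer base counts: A=8, T=6, G=3, C=1 → A+T=14, G+C=4
Perfect-match Tm = 2(14) + 4(4) = 28 + 16 = 44°C
Mismatches (positions where the bases are not complementary): 1 (at position 5)
Effective Tm = 44 − 1×5 = 44 − 5 = 39°C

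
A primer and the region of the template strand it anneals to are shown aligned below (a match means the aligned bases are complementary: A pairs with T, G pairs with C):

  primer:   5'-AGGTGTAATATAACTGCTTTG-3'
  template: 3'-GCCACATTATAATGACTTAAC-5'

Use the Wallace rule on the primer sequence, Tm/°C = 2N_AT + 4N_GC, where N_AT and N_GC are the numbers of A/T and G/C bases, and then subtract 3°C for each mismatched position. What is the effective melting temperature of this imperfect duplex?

Primer base counts: A=6, T=8, G=5, C=2 → A+T=14, G+C=7
Perfect-match Tm = 2(14) + 4(7) = 28 + 28 = 56°C
Mismatches (positions where the bases are not complementary): 4 (at positions 1, 12, 17, 18)
Effective Tm = 56 − 4×3 = 56 − 12 = 44°C

44°C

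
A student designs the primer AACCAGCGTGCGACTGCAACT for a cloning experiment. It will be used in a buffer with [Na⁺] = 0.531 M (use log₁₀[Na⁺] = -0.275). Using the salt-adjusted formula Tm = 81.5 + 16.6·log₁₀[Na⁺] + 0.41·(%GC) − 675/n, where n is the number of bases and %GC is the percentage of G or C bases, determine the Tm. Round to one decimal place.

68.2°C

Length n = 21. Counting bases: G=5, A=6, T=3, C=7
G+C = 12, so %GC = 12/21 × 100 = 57.143%
Salt term: 16.6 × (-0.275) = -4.565
GC term: 0.41 × 57.143 = 23.429; length term: −675/21 = −32.143
Tm = 81.5 + (-4.565) + 23.429 − 32.143 = 68.221 → 68.2°C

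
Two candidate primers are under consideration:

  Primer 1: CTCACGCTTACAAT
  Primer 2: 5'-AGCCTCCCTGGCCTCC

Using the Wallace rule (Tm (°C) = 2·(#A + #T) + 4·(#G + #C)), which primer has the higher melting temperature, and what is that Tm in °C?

Primer 2, 56°C

Primer 1: A+T=8, G+C=6 → Tm = 2(8)+4(6) = 40°C
Primer 2: A+T=4, G+C=12 → Tm = 2(4)+4(12) = 56°C
40°C vs 56°C → primer 2 is higher.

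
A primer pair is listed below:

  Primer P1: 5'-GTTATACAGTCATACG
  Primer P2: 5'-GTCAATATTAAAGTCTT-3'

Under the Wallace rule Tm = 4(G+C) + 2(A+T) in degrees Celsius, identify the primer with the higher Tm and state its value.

Primer P1: A+T=10, G+C=6 → Tm = 2(10)+4(6) = 44°C
Primer P2: A+T=13, G+C=4 → Tm = 2(13)+4(4) = 42°C
44°C vs 42°C → primer P1 is higher.

Primer P1, 44°C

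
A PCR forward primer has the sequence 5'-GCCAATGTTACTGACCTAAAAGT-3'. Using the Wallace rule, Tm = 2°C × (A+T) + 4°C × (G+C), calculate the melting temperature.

Base counts: G=4, T=6, A=8, C=5
A+T = 14, G+C = 9
Tm = 2(14) + 4(9) = 28 + 36 = 64°C

64°C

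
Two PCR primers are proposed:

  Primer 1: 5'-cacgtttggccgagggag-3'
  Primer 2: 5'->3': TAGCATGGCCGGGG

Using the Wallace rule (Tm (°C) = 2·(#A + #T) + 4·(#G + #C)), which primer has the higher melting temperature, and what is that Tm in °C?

Primer 1: A+T=6, G+C=12 → Tm = 2(6)+4(12) = 60°C
Primer 2: A+T=4, G+C=10 → Tm = 2(4)+4(10) = 48°C
60°C vs 48°C → primer 1 is higher.

Primer 1, 60°C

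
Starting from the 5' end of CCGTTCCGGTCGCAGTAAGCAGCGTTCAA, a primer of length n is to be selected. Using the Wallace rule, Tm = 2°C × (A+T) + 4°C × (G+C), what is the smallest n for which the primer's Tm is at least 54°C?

n = 16

First 15 bases: CCGTTCCGGTCGCAG → Tm = 52°C (< 54°C)
First 16 bases: CCGTTCCGGTCGCAGT → Tm = 54°C (≥ 54°C)
Each additional base adds 2°C (A/T) or 4°C (G/C), so Tm is non-decreasing in n; n = 16 is the first length to reach 54°C.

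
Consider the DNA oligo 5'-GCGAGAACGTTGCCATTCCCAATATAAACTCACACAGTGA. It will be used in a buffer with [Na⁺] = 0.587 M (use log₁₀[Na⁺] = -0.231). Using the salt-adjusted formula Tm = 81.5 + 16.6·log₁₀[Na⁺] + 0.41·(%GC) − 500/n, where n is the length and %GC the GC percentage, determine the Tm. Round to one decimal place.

Length n = 40. G=7, T=8, A=14, C=11
G+C = 18, so %GC = 18/40 × 100 = 45%
Salt term: 16.6 × (-0.231) = -3.835
GC term: 0.41 × 45 = 18.45; length term: −500/40 = −12.5
Tm = 81.5 + (-3.835) + 18.45 − 12.5 = 83.615 → 83.6°C

83.6°C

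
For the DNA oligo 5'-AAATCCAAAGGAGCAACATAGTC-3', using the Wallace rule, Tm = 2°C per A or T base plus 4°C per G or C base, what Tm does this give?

64°C

Scanning the sequence gives G=4, A=11, T=3, C=5.
A+T = 14, G+C = 9
Tm = 2(14) + 4(9) = 28 + 36 = 64°C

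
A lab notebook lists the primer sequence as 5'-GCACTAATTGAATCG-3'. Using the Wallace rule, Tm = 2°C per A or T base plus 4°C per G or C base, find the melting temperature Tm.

G=3, C=3, A=5, T=4
So N_AT = 9 and N_GC = 6.
Tm = 4·6 + 2·9 = 24 + 18 = 42°C

42°C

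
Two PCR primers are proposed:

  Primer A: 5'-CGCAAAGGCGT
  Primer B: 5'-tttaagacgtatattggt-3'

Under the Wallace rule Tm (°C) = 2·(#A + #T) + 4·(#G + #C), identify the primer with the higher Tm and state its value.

Primer A: A+T=4, G+C=7 → Tm = 2(4)+4(7) = 36°C
Primer B: A+T=13, G+C=5 → Tm = 2(13)+4(5) = 46°C
36°C vs 46°C → primer B is higher.

Primer B, 46°C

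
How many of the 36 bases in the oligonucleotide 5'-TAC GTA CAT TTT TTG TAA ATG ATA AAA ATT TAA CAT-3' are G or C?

6

A=15, T=15, C=3, G=3
G+C = 3 + 3 = 6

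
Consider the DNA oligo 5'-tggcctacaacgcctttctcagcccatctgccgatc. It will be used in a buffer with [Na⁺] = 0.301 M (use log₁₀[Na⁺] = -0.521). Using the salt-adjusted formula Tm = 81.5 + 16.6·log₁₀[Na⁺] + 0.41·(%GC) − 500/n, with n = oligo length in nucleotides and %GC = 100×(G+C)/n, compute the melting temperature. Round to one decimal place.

Length n = 36. Base counts: T=9, G=6, A=6, C=15
G+C = 21, so %GC = 21/36 × 100 = 58.333%
Salt term: 16.6 × (-0.521) = -8.649
GC term: 0.41 × 58.333 = 23.917; length term: −500/36 = −13.889
Tm = 81.5 + (-8.649) + 23.917 − 13.889 = 82.879 → 82.9°C

82.9°C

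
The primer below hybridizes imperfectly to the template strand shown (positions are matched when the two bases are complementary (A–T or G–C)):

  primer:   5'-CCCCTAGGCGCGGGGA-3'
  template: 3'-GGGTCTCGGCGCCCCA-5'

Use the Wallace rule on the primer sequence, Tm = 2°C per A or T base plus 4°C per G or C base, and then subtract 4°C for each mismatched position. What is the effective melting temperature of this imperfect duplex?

Primer base counts: A=2, T=1, G=7, C=6 → A+T=3, G+C=13
Perfect-match Tm = 2(3) + 4(13) = 6 + 52 = 58°C
Mismatches (positions where the bases are not complementary): 4 (at positions 4, 5, 8, 16)
Effective Tm = 58 − 4×4 = 58 − 16 = 42°C

42°C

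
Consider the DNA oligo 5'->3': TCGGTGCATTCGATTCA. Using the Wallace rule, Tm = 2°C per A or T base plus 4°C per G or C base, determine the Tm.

50°C

Scanning the sequence gives C=4, G=4, T=6, A=3.
AT pairs contribute 9, GC pairs contribute 8.
Tm = 4·8 + 2·9 = 32 + 18 = 50°C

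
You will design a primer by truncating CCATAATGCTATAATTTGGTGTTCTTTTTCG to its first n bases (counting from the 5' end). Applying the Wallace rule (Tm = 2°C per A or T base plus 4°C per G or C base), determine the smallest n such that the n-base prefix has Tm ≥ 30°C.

n = 11

First 10 bases: CCATAATGCT → Tm = 28°C (< 30°C)
First 11 bases: CCATAATGCTA → Tm = 30°C (≥ 30°C)
Since every base adds ≥2°C, Tm only increases with n, so the threshold is first crossed at n = 11.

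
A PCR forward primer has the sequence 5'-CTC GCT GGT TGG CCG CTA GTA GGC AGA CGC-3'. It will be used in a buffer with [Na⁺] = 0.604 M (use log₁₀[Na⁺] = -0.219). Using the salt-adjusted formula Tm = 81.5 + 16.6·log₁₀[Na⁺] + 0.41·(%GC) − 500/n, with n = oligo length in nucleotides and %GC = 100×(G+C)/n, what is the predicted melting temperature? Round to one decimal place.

88.5°C

Length n = 30. Counting bases: C=9, A=4, G=11, T=6
G+C = 20, so %GC = 20/30 × 100 = 66.667%
Salt term: 16.6 × (-0.219) = -3.635
GC term: 0.41 × 66.667 = 27.333; length term: −500/30 = −16.667
Tm = 81.5 + (-3.635) + 27.333 − 16.667 = 88.531 → 88.5°C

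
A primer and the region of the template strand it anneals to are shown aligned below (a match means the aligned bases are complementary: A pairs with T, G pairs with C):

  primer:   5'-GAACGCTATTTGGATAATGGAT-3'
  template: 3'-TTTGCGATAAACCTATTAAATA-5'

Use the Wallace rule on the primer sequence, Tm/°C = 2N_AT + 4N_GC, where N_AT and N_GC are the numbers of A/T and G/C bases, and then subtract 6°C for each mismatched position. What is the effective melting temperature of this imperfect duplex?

42°C

Primer base counts: A=7, T=7, G=6, C=2 → A+T=14, G+C=8
Perfect-match Tm = 2(14) + 4(8) = 28 + 32 = 60°C
Mismatches (positions where the bases are not complementary): 3 (at positions 1, 19, 20)
Effective Tm = 60 − 3×6 = 60 − 18 = 42°C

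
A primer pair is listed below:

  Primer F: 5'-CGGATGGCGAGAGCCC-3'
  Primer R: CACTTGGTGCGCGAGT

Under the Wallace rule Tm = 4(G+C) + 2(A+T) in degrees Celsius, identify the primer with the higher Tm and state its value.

Primer F: A+T=4, G+C=12 → Tm = 2(4)+4(12) = 56°C
Primer R: A+T=6, G+C=10 → Tm = 2(6)+4(10) = 52°C
56°C vs 52°C → primer F is higher.

Primer F, 56°C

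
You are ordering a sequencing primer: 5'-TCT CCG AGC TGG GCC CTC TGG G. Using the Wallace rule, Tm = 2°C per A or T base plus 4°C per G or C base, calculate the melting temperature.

76°C

Base counts: T=5, C=8, G=8, A=1
So N_AT = 6 and N_GC = 16.
Tm = 2(6) + 4(16) = 12 + 64 = 76°C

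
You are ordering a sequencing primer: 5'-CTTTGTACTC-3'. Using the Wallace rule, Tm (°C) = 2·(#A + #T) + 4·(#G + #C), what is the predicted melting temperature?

28°C

Scanning the sequence gives G=1, C=3, A=1, T=5.
So N_AT = 6 and N_GC = 4.
Tm = 2(6) + 4(4) = 12 + 16 = 28°C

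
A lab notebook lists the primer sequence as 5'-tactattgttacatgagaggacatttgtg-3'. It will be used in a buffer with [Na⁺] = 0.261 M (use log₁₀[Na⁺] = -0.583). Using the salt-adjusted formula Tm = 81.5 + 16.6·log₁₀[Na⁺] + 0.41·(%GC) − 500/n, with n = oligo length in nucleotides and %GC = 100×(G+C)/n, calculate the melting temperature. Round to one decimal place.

Length n = 29. C=3, A=8, G=7, T=11
G+C = 10, so %GC = 10/29 × 100 = 34.483%
Salt term: 16.6 × (-0.583) = -9.678
GC term: 0.41 × 34.483 = 14.138; length term: −500/29 = −17.241
Tm = 81.5 + (-9.678) + 14.138 − 17.241 = 68.719 → 68.7°C

68.7°C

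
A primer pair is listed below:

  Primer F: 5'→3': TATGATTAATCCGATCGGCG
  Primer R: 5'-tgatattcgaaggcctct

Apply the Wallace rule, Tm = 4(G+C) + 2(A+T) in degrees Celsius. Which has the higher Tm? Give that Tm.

Primer F, 58°C

Primer F: A+T=11, G+C=9 → Tm = 2(11)+4(9) = 58°C
Primer R: A+T=10, G+C=8 → Tm = 2(10)+4(8) = 52°C
58°C vs 52°C → primer F is higher.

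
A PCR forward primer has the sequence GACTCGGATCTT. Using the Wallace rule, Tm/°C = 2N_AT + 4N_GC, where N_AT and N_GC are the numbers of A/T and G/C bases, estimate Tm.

36°C

Counting bases: G=3, T=4, A=2, C=3
So N_AT = 6 and N_GC = 6.
Tm = 4·6 + 2·6 = 24 + 12 = 36°C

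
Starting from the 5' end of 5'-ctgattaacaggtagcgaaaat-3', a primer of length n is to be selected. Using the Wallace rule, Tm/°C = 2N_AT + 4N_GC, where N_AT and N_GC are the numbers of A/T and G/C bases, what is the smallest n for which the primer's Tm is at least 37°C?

n = 14

First 13 bases: CTGATTAACAGGT → Tm = 36°C (< 37°C)
First 14 bases: CTGATTAACAGGTA → Tm = 38°C (≥ 37°C)
Each additional base adds 2°C (A/T) or 4°C (G/C), so Tm is non-decreasing in n; n = 14 is the first length to reach 37°C.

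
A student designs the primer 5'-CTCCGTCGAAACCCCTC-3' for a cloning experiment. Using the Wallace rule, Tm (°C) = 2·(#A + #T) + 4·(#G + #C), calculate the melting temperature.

56°C

Counting bases: G=2, C=9, T=3, A=3
So N_AT = 6 and N_GC = 11.
Tm = 2×6 + 4×11 = 56°C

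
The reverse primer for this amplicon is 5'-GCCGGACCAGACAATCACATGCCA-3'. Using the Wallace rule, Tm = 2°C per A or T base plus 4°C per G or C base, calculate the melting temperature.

Scanning the sequence gives T=2, G=5, C=9, A=8.
A+T = 10, G+C = 14
Tm = 4·14 + 2·10 = 56 + 20 = 76°C

76°C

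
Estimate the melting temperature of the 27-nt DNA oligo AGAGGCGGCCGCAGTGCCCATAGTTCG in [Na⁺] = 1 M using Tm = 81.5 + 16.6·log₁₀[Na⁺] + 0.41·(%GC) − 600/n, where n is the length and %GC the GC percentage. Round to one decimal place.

86.6°C

Length n = 27. A=5, G=10, T=4, C=8
G+C = 18, so %GC = 18/27 × 100 = 66.667%
Salt term: 16.6 × (0) = 0
GC term: 0.41 × 66.667 = 27.333; length term: −600/27 = −22.222
Tm = 81.5 + (0) + 27.333 − 22.222 = 86.611 → 86.6°C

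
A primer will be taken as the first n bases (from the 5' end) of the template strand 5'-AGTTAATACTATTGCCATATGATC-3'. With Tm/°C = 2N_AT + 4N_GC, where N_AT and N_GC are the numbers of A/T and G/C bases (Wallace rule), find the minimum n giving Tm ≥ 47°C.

First 18 bases: AGTTAATACTATTGCCAT → Tm = 46°C (< 47°C)
First 19 bases: AGTTAATACTATTGCCATA → Tm = 48°C (≥ 47°C)
Since every base adds ≥2°C, Tm only increases with n, so the threshold is first crossed at n = 19.

n = 19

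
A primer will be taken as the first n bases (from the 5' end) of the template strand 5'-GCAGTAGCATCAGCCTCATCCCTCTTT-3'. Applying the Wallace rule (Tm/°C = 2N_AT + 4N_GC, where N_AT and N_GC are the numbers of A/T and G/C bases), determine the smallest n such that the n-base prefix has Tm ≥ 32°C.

First 10 bases: GCAGTAGCAT → Tm = 30°C (< 32°C)
First 11 bases: GCAGTAGCATC → Tm = 34°C (≥ 32°C)
Each additional base adds 2°C (A/T) or 4°C (G/C), so Tm is non-decreasing in n; n = 11 is the first length to reach 32°C.

n = 11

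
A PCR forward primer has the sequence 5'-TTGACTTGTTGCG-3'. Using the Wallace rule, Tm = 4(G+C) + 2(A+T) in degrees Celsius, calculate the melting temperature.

Counting bases: C=2, G=4, T=6, A=1
A+T = 7, G+C = 6
Tm = 2×7 + 4×6 = 38°C

38°C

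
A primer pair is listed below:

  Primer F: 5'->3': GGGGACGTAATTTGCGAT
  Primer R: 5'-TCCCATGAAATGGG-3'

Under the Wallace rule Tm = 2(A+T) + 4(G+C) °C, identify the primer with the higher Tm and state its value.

Primer F: A+T=9, G+C=9 → Tm = 2(9)+4(9) = 54°C
Primer R: A+T=7, G+C=7 → Tm = 2(7)+4(7) = 42°C
54°C vs 42°C → primer F is higher.

Primer F, 54°C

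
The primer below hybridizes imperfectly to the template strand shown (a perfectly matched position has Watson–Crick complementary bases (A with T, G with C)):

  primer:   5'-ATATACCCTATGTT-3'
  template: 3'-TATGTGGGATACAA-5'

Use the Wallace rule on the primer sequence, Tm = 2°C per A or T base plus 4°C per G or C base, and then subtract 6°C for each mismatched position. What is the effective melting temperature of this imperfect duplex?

Primer base counts: A=4, T=6, G=1, C=3 → A+T=10, G+C=4
Perfect-match Tm = 2(10) + 4(4) = 20 + 16 = 36°C
Mismatches (positions where the bases are not complementary): 1 (at position 4)
Effective Tm = 36 − 1×6 = 36 − 6 = 30°C

30°C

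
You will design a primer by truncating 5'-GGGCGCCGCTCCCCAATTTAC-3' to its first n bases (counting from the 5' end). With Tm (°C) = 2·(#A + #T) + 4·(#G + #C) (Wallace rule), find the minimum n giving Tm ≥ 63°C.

n = 19

First 18 bases: GGGCGCCGCTCCCCAATT → Tm = 62°C (< 63°C)
First 19 bases: GGGCGCCGCTCCCCAATTT → Tm = 64°C (≥ 63°C)
Since every base adds ≥2°C, Tm only increases with n, so the threshold is first crossed at n = 19.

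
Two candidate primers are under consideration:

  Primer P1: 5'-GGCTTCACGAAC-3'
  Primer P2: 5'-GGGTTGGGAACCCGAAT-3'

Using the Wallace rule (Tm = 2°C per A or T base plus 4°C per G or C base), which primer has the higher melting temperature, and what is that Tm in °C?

Primer P2, 54°C

Primer P1: A+T=5, G+C=7 → Tm = 2(5)+4(7) = 38°C
Primer P2: A+T=7, G+C=10 → Tm = 2(7)+4(10) = 54°C
38°C vs 54°C → primer P2 is higher.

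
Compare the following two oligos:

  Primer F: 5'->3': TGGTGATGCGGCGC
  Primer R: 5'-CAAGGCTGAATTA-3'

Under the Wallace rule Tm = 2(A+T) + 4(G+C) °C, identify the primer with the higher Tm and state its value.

Primer F: A+T=4, G+C=10 → Tm = 2(4)+4(10) = 48°C
Primer R: A+T=8, G+C=5 → Tm = 2(8)+4(5) = 36°C
48°C vs 36°C → primer F is higher.

Primer F, 48°C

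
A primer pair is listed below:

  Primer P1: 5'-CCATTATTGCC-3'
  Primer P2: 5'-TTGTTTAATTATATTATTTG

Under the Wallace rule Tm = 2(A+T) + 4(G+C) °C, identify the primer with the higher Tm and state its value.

Primer P1: A+T=6, G+C=5 → Tm = 2(6)+4(5) = 32°C
Primer P2: A+T=18, G+C=2 → Tm = 2(18)+4(2) = 44°C
32°C vs 44°C → primer P2 is higher.

Primer P2, 44°C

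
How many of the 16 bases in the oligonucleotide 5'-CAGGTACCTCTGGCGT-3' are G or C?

10

Counting bases: C=5, T=4, G=5, A=2
Total G or C: 5 + 5 = 10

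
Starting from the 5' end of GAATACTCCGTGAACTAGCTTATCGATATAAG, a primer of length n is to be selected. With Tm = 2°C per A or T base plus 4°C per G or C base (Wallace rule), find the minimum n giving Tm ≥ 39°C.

First 13 bases: GAATACTCCGTGA → Tm = 38°C (< 39°C)
First 14 bases: GAATACTCCGTGAA → Tm = 40°C (≥ 39°C)
Each additional base adds 2°C (A/T) or 4°C (G/C), so Tm is non-decreasing in n; n = 14 is the first length to reach 39°C.

n = 14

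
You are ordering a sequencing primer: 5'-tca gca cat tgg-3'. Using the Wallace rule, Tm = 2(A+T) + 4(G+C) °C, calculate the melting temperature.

Base counts: T=3, A=3, C=3, G=3
So N_AT = 6 and N_GC = 6.
Tm = 4·6 + 2·6 = 24 + 12 = 36°C

36°C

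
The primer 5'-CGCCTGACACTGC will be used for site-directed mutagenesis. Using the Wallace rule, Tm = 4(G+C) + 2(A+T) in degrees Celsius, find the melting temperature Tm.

Scanning the sequence gives G=3, A=2, T=2, C=6.
So N_AT = 4 and N_GC = 9.
Tm = 2(4) + 4(9) = 8 + 36 = 44°C

44°C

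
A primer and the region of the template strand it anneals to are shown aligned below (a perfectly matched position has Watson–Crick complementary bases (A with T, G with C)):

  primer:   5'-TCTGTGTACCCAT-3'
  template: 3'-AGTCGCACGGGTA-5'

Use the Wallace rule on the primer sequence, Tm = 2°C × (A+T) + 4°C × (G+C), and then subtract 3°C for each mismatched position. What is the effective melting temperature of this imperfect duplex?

Primer base counts: A=2, T=5, G=2, C=4 → A+T=7, G+C=6
Perfect-match Tm = 2(7) + 4(6) = 14 + 24 = 38°C
Mismatches (positions where the bases are not complementary): 3 (at positions 3, 5, 8)
Effective Tm = 38 − 3×3 = 38 − 9 = 29°C

29°C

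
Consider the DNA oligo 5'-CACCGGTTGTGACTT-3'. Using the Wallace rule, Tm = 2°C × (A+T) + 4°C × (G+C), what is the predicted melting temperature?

Scanning the sequence gives T=5, A=2, G=4, C=4.
AT pairs contribute 7, GC pairs contribute 8.
Tm = 2(7) + 4(8) = 14 + 32 = 46°C

46°C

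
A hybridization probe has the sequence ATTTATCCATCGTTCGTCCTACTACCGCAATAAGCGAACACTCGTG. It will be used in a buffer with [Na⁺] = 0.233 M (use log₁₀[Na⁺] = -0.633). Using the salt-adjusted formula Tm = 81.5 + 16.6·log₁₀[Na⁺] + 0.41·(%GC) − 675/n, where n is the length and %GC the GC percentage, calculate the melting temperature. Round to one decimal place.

Length n = 46. A=12, T=13, G=7, C=14
G+C = 21, so %GC = 21/46 × 100 = 45.652%
Salt term: 16.6 × (-0.633) = -10.508
GC term: 0.41 × 45.652 = 18.717; length term: −675/46 = −14.674
Tm = 81.5 + (-10.508) + 18.717 − 14.674 = 75.035 → 75.0°C

75.0°C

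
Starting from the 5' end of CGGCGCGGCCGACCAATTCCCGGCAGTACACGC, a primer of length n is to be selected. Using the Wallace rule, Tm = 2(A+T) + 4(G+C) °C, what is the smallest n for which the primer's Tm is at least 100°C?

First 28 bases: CGGCGCGGCCGACCAATTCCCGGCAGTA → Tm = 96°C (< 100°C)
First 29 bases: CGGCGCGGCCGACCAATTCCCGGCAGTAC → Tm = 100°C (≥ 100°C)
Since every base adds ≥2°C, Tm only increases with n, so the threshold is first crossed at n = 29.

n = 29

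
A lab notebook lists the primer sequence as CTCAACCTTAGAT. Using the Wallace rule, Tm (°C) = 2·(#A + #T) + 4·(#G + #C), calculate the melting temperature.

36°C

Counting bases: A=4, T=4, C=4, G=1
So N_AT = 8 and N_GC = 5.
Tm = 2×8 + 4×5 = 36°C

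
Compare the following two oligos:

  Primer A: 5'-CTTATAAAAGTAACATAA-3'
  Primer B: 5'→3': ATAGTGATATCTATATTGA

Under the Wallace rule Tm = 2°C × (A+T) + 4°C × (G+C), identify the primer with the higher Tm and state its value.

Primer A: A+T=15, G+C=3 → Tm = 2(15)+4(3) = 42°C
Primer B: A+T=15, G+C=4 → Tm = 2(15)+4(4) = 46°C
42°C vs 46°C → primer B is higher.

Primer B, 46°C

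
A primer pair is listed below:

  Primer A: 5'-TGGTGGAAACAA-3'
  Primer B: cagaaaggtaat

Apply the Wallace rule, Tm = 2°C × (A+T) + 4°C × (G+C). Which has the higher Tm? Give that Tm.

Primer A: A+T=7, G+C=5 → Tm = 2(7)+4(5) = 34°C
Primer B: A+T=8, G+C=4 → Tm = 2(8)+4(4) = 32°C
34°C vs 32°C → primer A is higher.

Primer A, 34°C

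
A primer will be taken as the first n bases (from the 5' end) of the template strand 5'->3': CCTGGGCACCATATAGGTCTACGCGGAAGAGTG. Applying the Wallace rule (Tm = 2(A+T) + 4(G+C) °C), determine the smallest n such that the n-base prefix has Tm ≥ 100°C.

n = 32

First 31 bases: CCTGGGCACCATATAGGTCTACGCGGAAGAG → Tm = 98°C (< 100°C)
First 32 bases: CCTGGGCACCATATAGGTCTACGCGGAAGAGT → Tm = 100°C (≥ 100°C)
Since every base adds ≥2°C, Tm only increases with n, so the threshold is first crossed at n = 32.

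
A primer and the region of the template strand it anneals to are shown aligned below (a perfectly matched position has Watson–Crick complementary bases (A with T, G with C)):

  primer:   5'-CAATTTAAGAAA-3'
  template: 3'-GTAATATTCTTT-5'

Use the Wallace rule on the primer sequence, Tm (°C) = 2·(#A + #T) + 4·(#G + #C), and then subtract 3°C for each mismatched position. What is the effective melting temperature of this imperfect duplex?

22°C

Primer base counts: A=7, T=3, G=1, C=1 → A+T=10, G+C=2
Perfect-match Tm = 2(10) + 4(2) = 20 + 8 = 28°C
Mismatches (positions where the bases are not complementary): 2 (at positions 3, 5)
Effective Tm = 28 − 2×3 = 28 − 6 = 22°C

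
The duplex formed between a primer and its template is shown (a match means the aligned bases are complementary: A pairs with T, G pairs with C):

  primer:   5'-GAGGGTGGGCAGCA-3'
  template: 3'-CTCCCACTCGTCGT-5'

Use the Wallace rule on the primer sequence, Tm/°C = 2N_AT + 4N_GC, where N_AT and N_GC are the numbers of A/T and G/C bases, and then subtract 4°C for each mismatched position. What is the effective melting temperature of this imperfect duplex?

Primer base counts: A=3, T=1, G=8, C=2 → A+T=4, G+C=10
Perfect-match Tm = 2(4) + 4(10) = 8 + 40 = 48°C
Mismatches (positions where the bases are not complementary): 1 (at position 8)
Effective Tm = 48 − 1×4 = 48 − 4 = 44°C

44°C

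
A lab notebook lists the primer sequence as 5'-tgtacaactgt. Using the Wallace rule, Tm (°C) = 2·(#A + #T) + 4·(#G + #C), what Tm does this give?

Counting bases: T=4, A=3, G=2, C=2
So N_AT = 7 and N_GC = 4.
Tm = 2×7 + 4×4 = 30°C

30°C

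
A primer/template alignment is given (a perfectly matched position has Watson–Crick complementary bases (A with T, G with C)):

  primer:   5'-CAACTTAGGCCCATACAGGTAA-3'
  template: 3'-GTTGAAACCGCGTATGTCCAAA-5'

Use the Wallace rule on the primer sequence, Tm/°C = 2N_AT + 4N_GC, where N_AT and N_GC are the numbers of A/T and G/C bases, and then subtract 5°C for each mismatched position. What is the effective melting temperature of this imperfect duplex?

Primer base counts: A=8, T=4, G=4, C=6 → A+T=12, G+C=10
Perfect-match Tm = 2(12) + 4(10) = 24 + 40 = 64°C
Mismatches (positions where the bases are not complementary): 4 (at positions 7, 11, 21, 22)
Effective Tm = 64 − 4×5 = 64 − 20 = 44°C

44°C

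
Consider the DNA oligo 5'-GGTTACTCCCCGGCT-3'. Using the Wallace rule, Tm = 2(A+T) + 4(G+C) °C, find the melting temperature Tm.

50°C

Base counts: C=6, A=1, G=4, T=4
AT pairs contribute 5, GC pairs contribute 10.
Tm = 2(5) + 4(10) = 10 + 40 = 50°C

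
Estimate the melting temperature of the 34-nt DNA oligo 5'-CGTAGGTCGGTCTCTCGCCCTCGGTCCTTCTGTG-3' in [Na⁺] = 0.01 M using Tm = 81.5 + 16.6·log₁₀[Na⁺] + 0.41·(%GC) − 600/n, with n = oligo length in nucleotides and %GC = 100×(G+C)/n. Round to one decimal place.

Length n = 34. Scanning the sequence gives T=11, G=10, A=1, C=12.
G+C = 22, so %GC = 22/34 × 100 = 64.706%
Salt term: 16.6 × (-2) = -33.2
GC term: 0.41 × 64.706 = 26.529; length term: −600/34 = −17.647
Tm = 81.5 + (-33.2) + 26.529 − 17.647 = 57.182 → 57.2°C

57.2°C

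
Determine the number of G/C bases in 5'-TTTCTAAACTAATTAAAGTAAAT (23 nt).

3

A=11, T=9, C=2, G=1
G+C = 1 + 2 = 3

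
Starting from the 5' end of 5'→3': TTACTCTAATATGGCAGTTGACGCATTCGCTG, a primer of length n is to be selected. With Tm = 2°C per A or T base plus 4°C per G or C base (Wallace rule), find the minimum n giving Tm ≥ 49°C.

n = 19

First 18 bases: TTACTCTAATATGGCAGT → Tm = 48°C (< 49°C)
First 19 bases: TTACTCTAATATGGCAGTT → Tm = 50°C (≥ 49°C)
Each additional base adds 2°C (A/T) or 4°C (G/C), so Tm is non-decreasing in n; n = 19 is the first length to reach 49°C.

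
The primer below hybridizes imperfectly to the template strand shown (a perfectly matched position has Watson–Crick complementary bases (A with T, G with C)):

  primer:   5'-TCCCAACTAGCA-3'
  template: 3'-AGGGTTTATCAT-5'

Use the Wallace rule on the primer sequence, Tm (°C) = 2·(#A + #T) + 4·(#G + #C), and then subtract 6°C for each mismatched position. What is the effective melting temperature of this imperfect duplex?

Primer base counts: A=4, T=2, G=1, C=5 → A+T=6, G+C=6
Perfect-match Tm = 2(6) + 4(6) = 12 + 24 = 36°C
Mismatches (positions where the bases are not complementary): 2 (at positions 7, 11)
Effective Tm = 36 − 2×6 = 36 − 12 = 24°C

24°C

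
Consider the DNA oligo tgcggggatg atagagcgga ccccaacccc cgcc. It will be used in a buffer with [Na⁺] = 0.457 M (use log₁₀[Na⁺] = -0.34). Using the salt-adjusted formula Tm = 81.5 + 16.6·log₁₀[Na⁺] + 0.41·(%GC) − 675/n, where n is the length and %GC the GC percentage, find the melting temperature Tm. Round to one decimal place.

84.9°C

Length n = 34. A=7, G=11, C=13, T=3
G+C = 24, so %GC = 24/34 × 100 = 70.588%
Salt term: 16.6 × (-0.34) = -5.644
GC term: 0.41 × 70.588 = 28.941; length term: −675/34 = −19.853
Tm = 81.5 + (-5.644) + 28.941 − 19.853 = 84.944 → 84.9°C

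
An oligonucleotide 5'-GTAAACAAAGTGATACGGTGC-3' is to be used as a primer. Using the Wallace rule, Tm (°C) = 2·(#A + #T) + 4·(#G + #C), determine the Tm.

60°C

Base counts: C=3, A=8, T=4, G=6
A+T = 12, G+C = 9
Tm = 2×12 + 4×9 = 60°C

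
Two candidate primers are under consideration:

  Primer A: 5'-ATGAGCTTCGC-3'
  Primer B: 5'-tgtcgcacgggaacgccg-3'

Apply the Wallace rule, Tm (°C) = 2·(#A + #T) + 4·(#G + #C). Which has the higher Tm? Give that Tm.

Primer B, 62°C

Primer A: A+T=5, G+C=6 → Tm = 2(5)+4(6) = 34°C
Primer B: A+T=5, G+C=13 → Tm = 2(5)+4(13) = 62°C
34°C vs 62°C → primer B is higher.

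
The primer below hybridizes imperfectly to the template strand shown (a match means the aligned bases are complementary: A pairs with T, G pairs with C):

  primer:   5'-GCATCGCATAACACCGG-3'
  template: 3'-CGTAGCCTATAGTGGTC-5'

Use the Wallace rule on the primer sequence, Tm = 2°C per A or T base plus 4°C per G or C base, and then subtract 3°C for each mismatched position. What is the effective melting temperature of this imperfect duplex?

45°C

Primer base counts: A=5, T=2, G=4, C=6 → A+T=7, G+C=10
Perfect-match Tm = 2(7) + 4(10) = 14 + 40 = 54°C
Mismatches (positions where the bases are not complementary): 3 (at positions 7, 11, 16)
Effective Tm = 54 − 3×3 = 54 − 9 = 45°C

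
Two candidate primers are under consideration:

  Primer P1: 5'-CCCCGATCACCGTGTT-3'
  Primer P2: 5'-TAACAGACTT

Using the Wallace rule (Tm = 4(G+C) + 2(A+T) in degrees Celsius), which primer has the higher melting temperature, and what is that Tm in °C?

Primer P1, 52°C

Primer P1: A+T=6, G+C=10 → Tm = 2(6)+4(10) = 52°C
Primer P2: A+T=7, G+C=3 → Tm = 2(7)+4(3) = 26°C
52°C vs 26°C → primer P1 is higher.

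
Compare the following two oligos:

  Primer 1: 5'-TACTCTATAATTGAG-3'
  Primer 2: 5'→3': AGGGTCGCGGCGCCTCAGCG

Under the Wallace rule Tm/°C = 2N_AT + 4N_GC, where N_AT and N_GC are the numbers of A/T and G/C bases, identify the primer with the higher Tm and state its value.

Primer 1: A+T=11, G+C=4 → Tm = 2(11)+4(4) = 38°C
Primer 2: A+T=4, G+C=16 → Tm = 2(4)+4(16) = 72°C
38°C vs 72°C → primer 2 is higher.

Primer 2, 72°C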